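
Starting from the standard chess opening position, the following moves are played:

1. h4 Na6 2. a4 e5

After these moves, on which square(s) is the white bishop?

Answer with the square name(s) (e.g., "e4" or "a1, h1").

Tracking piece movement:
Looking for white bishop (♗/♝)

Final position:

  a b c d e f g h
  ─────────────────
8│♜ · ♝ ♛ ♚ ♝ ♞ ♜│8
7│♟ ♟ ♟ ♟ · ♟ ♟ ♟│7
6│♞ · · · · · · ·│6
5│· · · · ♟ · · ·│5
4│♙ · · · · · · ♙│4
3│· · · · · · · ·│3
2│· ♙ ♙ ♙ ♙ ♙ ♙ ·│2
1│♖ ♘ ♗ ♕ ♔ ♗ ♘ ♖│1
  ─────────────────
  a b c d e f g h


c1, f1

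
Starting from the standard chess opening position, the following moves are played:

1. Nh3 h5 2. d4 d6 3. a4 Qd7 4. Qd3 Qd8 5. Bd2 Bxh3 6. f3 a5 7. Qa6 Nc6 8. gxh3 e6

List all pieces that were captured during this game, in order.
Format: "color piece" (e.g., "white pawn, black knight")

Tracking captures:
  Bxh3: captured white knight
  gxh3: captured black bishop

white knight, black bishop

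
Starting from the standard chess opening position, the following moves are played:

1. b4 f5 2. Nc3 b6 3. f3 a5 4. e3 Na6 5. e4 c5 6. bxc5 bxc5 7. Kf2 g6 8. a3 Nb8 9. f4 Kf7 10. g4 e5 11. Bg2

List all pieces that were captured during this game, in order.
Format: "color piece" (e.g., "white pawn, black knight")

Tracking captures:
  bxc5: captured black pawn
  bxc5: captured white pawn

black pawn, white pawn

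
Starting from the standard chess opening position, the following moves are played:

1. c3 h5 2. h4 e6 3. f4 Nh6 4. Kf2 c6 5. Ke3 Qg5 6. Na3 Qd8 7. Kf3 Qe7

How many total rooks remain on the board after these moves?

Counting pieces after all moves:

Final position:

  a b c d e f g h
  ─────────────────
8│♜ ♞ ♝ · ♚ ♝ · ♜│8
7│♟ ♟ · ♟ ♛ ♟ ♟ ·│7
6│· · ♟ · ♟ · · ♞│6
5│· · · · · · · ♟│5
4│· · · · · ♙ · ♙│4
3│♘ · ♙ · · ♔ · ·│3
2│♙ ♙ · ♙ ♙ · ♙ ·│2
1│♖ · ♗ ♕ · ♗ ♘ ♖│1
  ─────────────────
  a b c d e f g h


4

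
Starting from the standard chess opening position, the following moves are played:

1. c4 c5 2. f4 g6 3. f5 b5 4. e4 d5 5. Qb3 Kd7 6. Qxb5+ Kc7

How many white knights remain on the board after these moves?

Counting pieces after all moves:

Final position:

  a b c d e f g h
  ─────────────────
8│♜ ♞ ♝ ♛ · ♝ ♞ ♜│8
7│♟ · ♚ · ♟ ♟ · ♟│7
6│· · · · · · ♟ ·│6
5│· ♕ ♟ ♟ · ♙ · ·│5
4│· · ♙ · ♙ · · ·│4
3│· · · · · · · ·│3
2│♙ ♙ · ♙ · · ♙ ♙│2
1│♖ ♘ ♗ · ♔ ♗ ♘ ♖│1
  ─────────────────
  a b c d e f g h


2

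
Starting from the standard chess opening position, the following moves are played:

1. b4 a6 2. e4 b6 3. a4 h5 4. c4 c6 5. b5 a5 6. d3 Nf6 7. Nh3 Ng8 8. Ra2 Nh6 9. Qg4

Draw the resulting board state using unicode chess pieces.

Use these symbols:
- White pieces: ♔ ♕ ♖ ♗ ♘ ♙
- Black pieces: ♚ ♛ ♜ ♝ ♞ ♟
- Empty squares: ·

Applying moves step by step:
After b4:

♜ ♞ ♝ ♛ ♚ ♝ ♞ ♜
♟ ♟ ♟ ♟ ♟ ♟ ♟ ♟
· · · · · · · ·
· · · · · · · ·
· ♙ · · · · · ·
· · · · · · · ·
♙ · ♙ ♙ ♙ ♙ ♙ ♙
♖ ♘ ♗ ♕ ♔ ♗ ♘ ♖


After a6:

♜ ♞ ♝ ♛ ♚ ♝ ♞ ♜
· ♟ ♟ ♟ ♟ ♟ ♟ ♟
♟ · · · · · · ·
· · · · · · · ·
· ♙ · · · · · ·
· · · · · · · ·
♙ · ♙ ♙ ♙ ♙ ♙ ♙
♖ ♘ ♗ ♕ ♔ ♗ ♘ ♖


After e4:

♜ ♞ ♝ ♛ ♚ ♝ ♞ ♜
· ♟ ♟ ♟ ♟ ♟ ♟ ♟
♟ · · · · · · ·
· · · · · · · ·
· ♙ · · ♙ · · ·
· · · · · · · ·
♙ · ♙ ♙ · ♙ ♙ ♙
♖ ♘ ♗ ♕ ♔ ♗ ♘ ♖


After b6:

♜ ♞ ♝ ♛ ♚ ♝ ♞ ♜
· · ♟ ♟ ♟ ♟ ♟ ♟
♟ ♟ · · · · · ·
· · · · · · · ·
· ♙ · · ♙ · · ·
· · · · · · · ·
♙ · ♙ ♙ · ♙ ♙ ♙
♖ ♘ ♗ ♕ ♔ ♗ ♘ ♖


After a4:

♜ ♞ ♝ ♛ ♚ ♝ ♞ ♜
· · ♟ ♟ ♟ ♟ ♟ ♟
♟ ♟ · · · · · ·
· · · · · · · ·
♙ ♙ · · ♙ · · ·
· · · · · · · ·
· · ♙ ♙ · ♙ ♙ ♙
♖ ♘ ♗ ♕ ♔ ♗ ♘ ♖


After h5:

♜ ♞ ♝ ♛ ♚ ♝ ♞ ♜
· · ♟ ♟ ♟ ♟ ♟ ·
♟ ♟ · · · · · ·
· · · · · · · ♟
♙ ♙ · · ♙ · · ·
· · · · · · · ·
· · ♙ ♙ · ♙ ♙ ♙
♖ ♘ ♗ ♕ ♔ ♗ ♘ ♖


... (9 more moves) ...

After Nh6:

♜ ♞ ♝ ♛ ♚ ♝ · ♜
· · · ♟ ♟ ♟ ♟ ·
· ♟ ♟ · · · · ♞
♟ ♙ · · · · · ♟
♙ · ♙ · ♙ · · ·
· · · ♙ · · · ♘
♖ · · · · ♙ ♙ ♙
· ♘ ♗ ♕ ♔ ♗ · ♖


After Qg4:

♜ ♞ ♝ ♛ ♚ ♝ · ♜
· · · ♟ ♟ ♟ ♟ ·
· ♟ ♟ · · · · ♞
♟ ♙ · · · · · ♟
♙ · ♙ · ♙ · ♕ ·
· · · ♙ · · · ♘
♖ · · · · ♙ ♙ ♙
· ♘ ♗ · ♔ ♗ · ♖



  a b c d e f g h
  ─────────────────
8│♜ ♞ ♝ ♛ ♚ ♝ · ♜│8
7│· · · ♟ ♟ ♟ ♟ ·│7
6│· ♟ ♟ · · · · ♞│6
5│♟ ♙ · · · · · ♟│5
4│♙ · ♙ · ♙ · ♕ ·│4
3│· · · ♙ · · · ♘│3
2│♖ · · · · ♙ ♙ ♙│2
1│· ♘ ♗ · ♔ ♗ · ♖│1
  ─────────────────
  a b c d e f g h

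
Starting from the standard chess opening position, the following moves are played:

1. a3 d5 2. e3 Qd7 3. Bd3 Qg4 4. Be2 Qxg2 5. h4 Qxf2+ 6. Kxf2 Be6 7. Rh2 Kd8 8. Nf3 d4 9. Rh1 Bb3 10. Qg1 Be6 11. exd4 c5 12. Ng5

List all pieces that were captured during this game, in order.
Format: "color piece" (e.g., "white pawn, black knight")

Tracking captures:
  Qxg2: captured white pawn
  Qxf2+: captured white pawn
  Kxf2: captured black queen
  exd4: captured black pawn

white pawn, white pawn, black queen, black pawn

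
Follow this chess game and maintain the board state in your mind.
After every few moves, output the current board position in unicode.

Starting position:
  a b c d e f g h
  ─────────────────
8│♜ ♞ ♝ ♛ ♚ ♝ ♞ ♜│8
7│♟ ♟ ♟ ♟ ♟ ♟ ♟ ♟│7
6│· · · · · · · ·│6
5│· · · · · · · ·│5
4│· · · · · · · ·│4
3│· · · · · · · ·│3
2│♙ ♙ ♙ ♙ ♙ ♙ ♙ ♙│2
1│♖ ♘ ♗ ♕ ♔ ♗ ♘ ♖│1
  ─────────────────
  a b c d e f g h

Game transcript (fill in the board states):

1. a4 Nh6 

  a b c d e f g h
  ─────────────────
8│♜ ♞ ♝ ♛ ♚ ♝ · ♜│8
7│♟ ♟ ♟ ♟ ♟ ♟ ♟ ♟│7
6│· · · · · · · ♞│6
5│· · · · · · · ·│5
4│♙ · · · · · · ·│4
3│· · · · · · · ·│3
2│· ♙ ♙ ♙ ♙ ♙ ♙ ♙│2
1│♖ ♘ ♗ ♕ ♔ ♗ ♘ ♖│1
  ─────────────────
  a b c d e f g h

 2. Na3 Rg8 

  a b c d e f g h
  ─────────────────
8│♜ ♞ ♝ ♛ ♚ ♝ ♜ ·│8
7│♟ ♟ ♟ ♟ ♟ ♟ ♟ ♟│7
6│· · · · · · · ♞│6
5│· · · · · · · ·│5
4│♙ · · · · · · ·│4
3│♘ · · · · · · ·│3
2│· ♙ ♙ ♙ ♙ ♙ ♙ ♙│2
1│♖ · ♗ ♕ ♔ ♗ ♘ ♖│1
  ─────────────────
  a b c d e f g h

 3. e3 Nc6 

  a b c d e f g h
  ─────────────────
8│♜ · ♝ ♛ ♚ ♝ ♜ ·│8
7│♟ ♟ ♟ ♟ ♟ ♟ ♟ ♟│7
6│· · ♞ · · · · ♞│6
5│· · · · · · · ·│5
4│♙ · · · · · · ·│4
3│♘ · · · ♙ · · ·│3
2│· ♙ ♙ ♙ · ♙ ♙ ♙│2
1│♖ · ♗ ♕ ♔ ♗ ♘ ♖│1
  ─────────────────
  a b c d e f g h



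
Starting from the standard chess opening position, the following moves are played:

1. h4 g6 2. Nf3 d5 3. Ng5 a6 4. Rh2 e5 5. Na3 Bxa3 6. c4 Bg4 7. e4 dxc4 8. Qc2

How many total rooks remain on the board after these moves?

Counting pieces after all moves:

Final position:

  a b c d e f g h
  ─────────────────
8│♜ ♞ · ♛ ♚ · ♞ ♜│8
7│· ♟ ♟ · · ♟ · ♟│7
6│♟ · · · · · ♟ ·│6
5│· · · · ♟ · ♘ ·│5
4│· · ♟ · ♙ · ♝ ♙│4
3│♝ · · · · · · ·│3
2│♙ ♙ ♕ ♙ · ♙ ♙ ♖│2
1│♖ · ♗ · ♔ ♗ · ·│1
  ─────────────────
  a b c d e f g h


4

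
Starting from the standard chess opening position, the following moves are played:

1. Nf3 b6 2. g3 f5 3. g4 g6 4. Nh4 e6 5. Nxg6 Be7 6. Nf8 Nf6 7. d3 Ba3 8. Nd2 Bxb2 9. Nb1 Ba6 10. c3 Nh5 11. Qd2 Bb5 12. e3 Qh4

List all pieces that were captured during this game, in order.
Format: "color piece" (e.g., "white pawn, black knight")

Tracking captures:
  Nxg6: captured black pawn
  Bxb2: captured white pawn

black pawn, white pawn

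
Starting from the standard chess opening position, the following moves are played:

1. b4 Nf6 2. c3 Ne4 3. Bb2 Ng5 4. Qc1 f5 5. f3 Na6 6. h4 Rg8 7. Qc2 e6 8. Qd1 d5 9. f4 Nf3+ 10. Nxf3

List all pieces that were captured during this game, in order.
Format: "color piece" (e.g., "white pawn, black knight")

Tracking captures:
  Nxf3: captured black knight

black knight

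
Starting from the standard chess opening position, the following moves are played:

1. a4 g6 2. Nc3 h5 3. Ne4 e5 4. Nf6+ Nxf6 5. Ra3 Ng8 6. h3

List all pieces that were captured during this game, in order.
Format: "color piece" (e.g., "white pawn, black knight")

Tracking captures:
  Nxf6: captured white knight

white knight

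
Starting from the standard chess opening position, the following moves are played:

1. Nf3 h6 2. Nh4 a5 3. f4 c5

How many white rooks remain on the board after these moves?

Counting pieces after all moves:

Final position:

  a b c d e f g h
  ─────────────────
8│♜ ♞ ♝ ♛ ♚ ♝ ♞ ♜│8
7│· ♟ · ♟ ♟ ♟ ♟ ·│7
6│· · · · · · · ♟│6
5│♟ · ♟ · · · · ·│5
4│· · · · · ♙ · ♘│4
3│· · · · · · · ·│3
2│♙ ♙ ♙ ♙ ♙ · ♙ ♙│2
1│♖ ♘ ♗ ♕ ♔ ♗ · ♖│1
  ─────────────────
  a b c d e f g h


2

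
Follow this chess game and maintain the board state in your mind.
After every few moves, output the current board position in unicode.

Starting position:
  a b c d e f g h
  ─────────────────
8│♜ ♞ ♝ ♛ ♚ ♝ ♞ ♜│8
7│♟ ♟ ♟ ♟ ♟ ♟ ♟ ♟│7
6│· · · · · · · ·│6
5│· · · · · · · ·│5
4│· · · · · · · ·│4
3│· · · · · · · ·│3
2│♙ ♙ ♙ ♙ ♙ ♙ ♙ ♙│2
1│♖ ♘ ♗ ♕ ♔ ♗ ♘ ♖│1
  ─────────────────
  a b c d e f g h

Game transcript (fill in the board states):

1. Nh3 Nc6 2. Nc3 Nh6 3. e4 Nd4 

  a b c d e f g h
  ─────────────────
8│♜ · ♝ ♛ ♚ ♝ · ♜│8
7│♟ ♟ ♟ ♟ ♟ ♟ ♟ ♟│7
6│· · · · · · · ♞│6
5│· · · · · · · ·│5
4│· · · ♞ ♙ · · ·│4
3│· · ♘ · · · · ♘│3
2│♙ ♙ ♙ ♙ · ♙ ♙ ♙│2
1│♖ · ♗ ♕ ♔ ♗ · ♖│1
  ─────────────────
  a b c d e f g h

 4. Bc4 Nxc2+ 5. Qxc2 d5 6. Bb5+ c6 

  a b c d e f g h
  ─────────────────
8│♜ · ♝ ♛ ♚ ♝ · ♜│8
7│♟ ♟ · · ♟ ♟ ♟ ♟│7
6│· · ♟ · · · · ♞│6
5│· ♗ · ♟ · · · ·│5
4│· · · · ♙ · · ·│4
3│· · ♘ · · · · ♘│3
2│♙ ♙ ♕ ♙ · ♙ ♙ ♙│2
1│♖ · ♗ · ♔ · · ♖│1
  ─────────────────
  a b c d e f g h

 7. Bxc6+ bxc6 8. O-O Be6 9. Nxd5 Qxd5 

  a b c d e f g h
  ─────────────────
8│♜ · · · ♚ ♝ · ♜│8
7│♟ · · · ♟ ♟ ♟ ♟│7
6│· · ♟ · ♝ · · ♞│6
5│· · · ♛ · · · ·│5
4│· · · · ♙ · · ·│4
3│· · · · · · · ♘│3
2│♙ ♙ ♕ ♙ · ♙ ♙ ♙│2
1│♖ · ♗ · · ♖ ♔ ·│1
  ─────────────────
  a b c d e f g h

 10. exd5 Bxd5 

  a b c d e f g h
  ─────────────────
8│♜ · · · ♚ ♝ · ♜│8
7│♟ · · · ♟ ♟ ♟ ♟│7
6│· · ♟ · · · · ♞│6
5│· · · ♝ · · · ·│5
4│· · · · · · · ·│4
3│· · · · · · · ♘│3
2│♙ ♙ ♕ ♙ · ♙ ♙ ♙│2
1│♖ · ♗ · · ♖ ♔ ·│1
  ─────────────────
  a b c d e f g h


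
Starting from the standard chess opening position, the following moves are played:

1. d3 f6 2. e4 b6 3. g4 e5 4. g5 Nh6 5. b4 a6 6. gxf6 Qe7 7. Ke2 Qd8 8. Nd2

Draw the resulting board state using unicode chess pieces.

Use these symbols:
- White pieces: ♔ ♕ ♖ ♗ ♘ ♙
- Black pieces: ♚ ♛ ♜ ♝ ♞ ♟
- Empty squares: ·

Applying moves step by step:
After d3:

♜ ♞ ♝ ♛ ♚ ♝ ♞ ♜
♟ ♟ ♟ ♟ ♟ ♟ ♟ ♟
· · · · · · · ·
· · · · · · · ·
· · · · · · · ·
· · · ♙ · · · ·
♙ ♙ ♙ · ♙ ♙ ♙ ♙
♖ ♘ ♗ ♕ ♔ ♗ ♘ ♖


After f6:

♜ ♞ ♝ ♛ ♚ ♝ ♞ ♜
♟ ♟ ♟ ♟ ♟ · ♟ ♟
· · · · · ♟ · ·
· · · · · · · ·
· · · · · · · ·
· · · ♙ · · · ·
♙ ♙ ♙ · ♙ ♙ ♙ ♙
♖ ♘ ♗ ♕ ♔ ♗ ♘ ♖


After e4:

♜ ♞ ♝ ♛ ♚ ♝ ♞ ♜
♟ ♟ ♟ ♟ ♟ · ♟ ♟
· · · · · ♟ · ·
· · · · · · · ·
· · · · ♙ · · ·
· · · ♙ · · · ·
♙ ♙ ♙ · · ♙ ♙ ♙
♖ ♘ ♗ ♕ ♔ ♗ ♘ ♖


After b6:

♜ ♞ ♝ ♛ ♚ ♝ ♞ ♜
♟ · ♟ ♟ ♟ · ♟ ♟
· ♟ · · · ♟ · ·
· · · · · · · ·
· · · · ♙ · · ·
· · · ♙ · · · ·
♙ ♙ ♙ · · ♙ ♙ ♙
♖ ♘ ♗ ♕ ♔ ♗ ♘ ♖


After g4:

♜ ♞ ♝ ♛ ♚ ♝ ♞ ♜
♟ · ♟ ♟ ♟ · ♟ ♟
· ♟ · · · ♟ · ·
· · · · · · · ·
· · · · ♙ · ♙ ·
· · · ♙ · · · ·
♙ ♙ ♙ · · ♙ · ♙
♖ ♘ ♗ ♕ ♔ ♗ ♘ ♖


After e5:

♜ ♞ ♝ ♛ ♚ ♝ ♞ ♜
♟ · ♟ ♟ · · ♟ ♟
· ♟ · · · ♟ · ·
· · · · ♟ · · ·
· · · · ♙ · ♙ ·
· · · ♙ · · · ·
♙ ♙ ♙ · · ♙ · ♙
♖ ♘ ♗ ♕ ♔ ♗ ♘ ♖


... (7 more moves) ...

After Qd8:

♜ ♞ ♝ ♛ ♚ ♝ · ♜
· · ♟ ♟ · · ♟ ♟
♟ ♟ · · · ♙ · ♞
· · · · ♟ · · ·
· ♙ · · ♙ · · ·
· · · ♙ · · · ·
♙ · ♙ · ♔ ♙ · ♙
♖ ♘ ♗ ♕ · ♗ ♘ ♖


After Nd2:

♜ ♞ ♝ ♛ ♚ ♝ · ♜
· · ♟ ♟ · · ♟ ♟
♟ ♟ · · · ♙ · ♞
· · · · ♟ · · ·
· ♙ · · ♙ · · ·
· · · ♙ · · · ·
♙ · ♙ ♘ ♔ ♙ · ♙
♖ · ♗ ♕ · ♗ ♘ ♖



  a b c d e f g h
  ─────────────────
8│♜ ♞ ♝ ♛ ♚ ♝ · ♜│8
7│· · ♟ ♟ · · ♟ ♟│7
6│♟ ♟ · · · ♙ · ♞│6
5│· · · · ♟ · · ·│5
4│· ♙ · · ♙ · · ·│4
3│· · · ♙ · · · ·│3
2│♙ · ♙ ♘ ♔ ♙ · ♙│2
1│♖ · ♗ ♕ · ♗ ♘ ♖│1
  ─────────────────
  a b c d e f g h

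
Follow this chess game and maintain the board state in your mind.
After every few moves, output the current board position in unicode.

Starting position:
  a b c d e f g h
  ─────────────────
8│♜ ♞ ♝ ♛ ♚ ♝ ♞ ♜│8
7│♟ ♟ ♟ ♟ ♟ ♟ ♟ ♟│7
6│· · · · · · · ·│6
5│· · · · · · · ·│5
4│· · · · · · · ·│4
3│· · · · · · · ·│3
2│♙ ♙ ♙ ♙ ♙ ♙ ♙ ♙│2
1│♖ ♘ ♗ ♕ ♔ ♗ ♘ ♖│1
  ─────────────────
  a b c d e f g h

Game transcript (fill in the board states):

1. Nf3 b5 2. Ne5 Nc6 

  a b c d e f g h
  ─────────────────
8│♜ · ♝ ♛ ♚ ♝ ♞ ♜│8
7│♟ · ♟ ♟ ♟ ♟ ♟ ♟│7
6│· · ♞ · · · · ·│6
5│· ♟ · · ♘ · · ·│5
4│· · · · · · · ·│4
3│· · · · · · · ·│3
2│♙ ♙ ♙ ♙ ♙ ♙ ♙ ♙│2
1│♖ ♘ ♗ ♕ ♔ ♗ · ♖│1
  ─────────────────
  a b c d e f g h

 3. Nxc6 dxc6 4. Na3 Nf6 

  a b c d e f g h
  ─────────────────
8│♜ · ♝ ♛ ♚ ♝ · ♜│8
7│♟ · ♟ · ♟ ♟ ♟ ♟│7
6│· · ♟ · · ♞ · ·│6
5│· ♟ · · · · · ·│5
4│· · · · · · · ·│4
3│♘ · · · · · · ·│3
2│♙ ♙ ♙ ♙ ♙ ♙ ♙ ♙│2
1│♖ · ♗ ♕ ♔ ♗ · ♖│1
  ─────────────────
  a b c d e f g h

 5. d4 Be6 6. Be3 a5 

  a b c d e f g h
  ─────────────────
8│♜ · · ♛ ♚ ♝ · ♜│8
7│· · ♟ · ♟ ♟ ♟ ♟│7
6│· · ♟ · ♝ ♞ · ·│6
5│♟ ♟ · · · · · ·│5
4│· · · ♙ · · · ·│4
3│♘ · · · ♗ · · ·│3
2│♙ ♙ ♙ · ♙ ♙ ♙ ♙│2
1│♖ · · ♕ ♔ ♗ · ♖│1
  ─────────────────
  a b c d e f g h

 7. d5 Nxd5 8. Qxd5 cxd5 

  a b c d e f g h
  ─────────────────
8│♜ · · ♛ ♚ ♝ · ♜│8
7│· · ♟ · ♟ ♟ ♟ ♟│7
6│· · · · ♝ · · ·│6
5│♟ ♟ · ♟ · · · ·│5
4│· · · · · · · ·│4
3│♘ · · · ♗ · · ·│3
2│♙ ♙ ♙ · ♙ ♙ ♙ ♙│2
1│♖ · · · ♔ ♗ · ♖│1
  ─────────────────
  a b c d e f g h

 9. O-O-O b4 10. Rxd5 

  a b c d e f g h
  ─────────────────
8│♜ · · ♛ ♚ ♝ · ♜│8
7│· · ♟ · ♟ ♟ ♟ ♟│7
6│· · · · ♝ · · ·│6
5│♟ · · ♖ · · · ·│5
4│· ♟ · · · · · ·│4
3│♘ · · · ♗ · · ·│3
2│♙ ♙ ♙ · ♙ ♙ ♙ ♙│2
1│· · ♔ · · ♗ · ♖│1
  ─────────────────
  a b c d e f g h


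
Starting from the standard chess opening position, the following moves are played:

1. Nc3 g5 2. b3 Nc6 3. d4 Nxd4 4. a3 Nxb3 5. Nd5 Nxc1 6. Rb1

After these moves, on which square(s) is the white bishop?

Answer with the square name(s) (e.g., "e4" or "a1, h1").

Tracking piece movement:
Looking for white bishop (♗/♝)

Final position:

  a b c d e f g h
  ─────────────────
8│♜ · ♝ ♛ ♚ ♝ ♞ ♜│8
7│♟ ♟ ♟ ♟ ♟ ♟ · ♟│7
6│· · · · · · · ·│6
5│· · · ♘ · · ♟ ·│5
4│· · · · · · · ·│4
3│♙ · · · · · · ·│3
2│· · ♙ · ♙ ♙ ♙ ♙│2
1│· ♖ ♞ ♕ ♔ ♗ ♘ ♖│1
  ─────────────────
  a b c d e f g h


f1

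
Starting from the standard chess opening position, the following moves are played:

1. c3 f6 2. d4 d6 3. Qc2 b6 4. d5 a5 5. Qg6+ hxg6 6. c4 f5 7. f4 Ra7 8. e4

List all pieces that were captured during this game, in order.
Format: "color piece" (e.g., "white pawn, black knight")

Tracking captures:
  hxg6: captured white queen

white queen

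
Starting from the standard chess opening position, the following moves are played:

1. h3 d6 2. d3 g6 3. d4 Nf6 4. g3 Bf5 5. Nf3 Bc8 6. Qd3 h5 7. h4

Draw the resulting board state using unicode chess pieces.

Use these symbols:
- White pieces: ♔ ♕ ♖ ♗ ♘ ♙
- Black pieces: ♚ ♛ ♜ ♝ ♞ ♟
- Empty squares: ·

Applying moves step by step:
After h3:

♜ ♞ ♝ ♛ ♚ ♝ ♞ ♜
♟ ♟ ♟ ♟ ♟ ♟ ♟ ♟
· · · · · · · ·
· · · · · · · ·
· · · · · · · ·
· · · · · · · ♙
♙ ♙ ♙ ♙ ♙ ♙ ♙ ·
♖ ♘ ♗ ♕ ♔ ♗ ♘ ♖


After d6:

♜ ♞ ♝ ♛ ♚ ♝ ♞ ♜
♟ ♟ ♟ · ♟ ♟ ♟ ♟
· · · ♟ · · · ·
· · · · · · · ·
· · · · · · · ·
· · · · · · · ♙
♙ ♙ ♙ ♙ ♙ ♙ ♙ ·
♖ ♘ ♗ ♕ ♔ ♗ ♘ ♖


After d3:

♜ ♞ ♝ ♛ ♚ ♝ ♞ ♜
♟ ♟ ♟ · ♟ ♟ ♟ ♟
· · · ♟ · · · ·
· · · · · · · ·
· · · · · · · ·
· · · ♙ · · · ♙
♙ ♙ ♙ · ♙ ♙ ♙ ·
♖ ♘ ♗ ♕ ♔ ♗ ♘ ♖


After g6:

♜ ♞ ♝ ♛ ♚ ♝ ♞ ♜
♟ ♟ ♟ · ♟ ♟ · ♟
· · · ♟ · · ♟ ·
· · · · · · · ·
· · · · · · · ·
· · · ♙ · · · ♙
♙ ♙ ♙ · ♙ ♙ ♙ ·
♖ ♘ ♗ ♕ ♔ ♗ ♘ ♖


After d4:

♜ ♞ ♝ ♛ ♚ ♝ ♞ ♜
♟ ♟ ♟ · ♟ ♟ · ♟
· · · ♟ · · ♟ ·
· · · · · · · ·
· · · ♙ · · · ·
· · · · · · · ♙
♙ ♙ ♙ · ♙ ♙ ♙ ·
♖ ♘ ♗ ♕ ♔ ♗ ♘ ♖


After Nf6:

♜ ♞ ♝ ♛ ♚ ♝ · ♜
♟ ♟ ♟ · ♟ ♟ · ♟
· · · ♟ · ♞ ♟ ·
· · · · · · · ·
· · · ♙ · · · ·
· · · · · · · ♙
♙ ♙ ♙ · ♙ ♙ ♙ ·
♖ ♘ ♗ ♕ ♔ ♗ ♘ ♖


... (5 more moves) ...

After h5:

♜ ♞ ♝ ♛ ♚ ♝ · ♜
♟ ♟ ♟ · ♟ ♟ · ·
· · · ♟ · ♞ ♟ ·
· · · · · · · ♟
· · · ♙ · · · ·
· · · ♕ · ♘ ♙ ♙
♙ ♙ ♙ · ♙ ♙ · ·
♖ ♘ ♗ · ♔ ♗ · ♖


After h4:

♜ ♞ ♝ ♛ ♚ ♝ · ♜
♟ ♟ ♟ · ♟ ♟ · ·
· · · ♟ · ♞ ♟ ·
· · · · · · · ♟
· · · ♙ · · · ♙
· · · ♕ · ♘ ♙ ·
♙ ♙ ♙ · ♙ ♙ · ·
♖ ♘ ♗ · ♔ ♗ · ♖



  a b c d e f g h
  ─────────────────
8│♜ ♞ ♝ ♛ ♚ ♝ · ♜│8
7│♟ ♟ ♟ · ♟ ♟ · ·│7
6│· · · ♟ · ♞ ♟ ·│6
5│· · · · · · · ♟│5
4│· · · ♙ · · · ♙│4
3│· · · ♕ · ♘ ♙ ·│3
2│♙ ♙ ♙ · ♙ ♙ · ·│2
1│♖ ♘ ♗ · ♔ ♗ · ♖│1
  ─────────────────
  a b c d e f g h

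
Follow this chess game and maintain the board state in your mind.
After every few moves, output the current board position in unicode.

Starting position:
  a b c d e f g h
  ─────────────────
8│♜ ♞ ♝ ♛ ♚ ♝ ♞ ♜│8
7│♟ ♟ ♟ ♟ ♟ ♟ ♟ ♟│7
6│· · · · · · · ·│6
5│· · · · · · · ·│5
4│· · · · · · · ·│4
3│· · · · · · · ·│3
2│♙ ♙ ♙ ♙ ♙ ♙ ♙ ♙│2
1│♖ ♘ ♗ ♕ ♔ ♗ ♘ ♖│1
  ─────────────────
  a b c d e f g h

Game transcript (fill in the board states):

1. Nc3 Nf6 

  a b c d e f g h
  ─────────────────
8│♜ ♞ ♝ ♛ ♚ ♝ · ♜│8
7│♟ ♟ ♟ ♟ ♟ ♟ ♟ ♟│7
6│· · · · · ♞ · ·│6
5│· · · · · · · ·│5
4│· · · · · · · ·│4
3│· · ♘ · · · · ·│3
2│♙ ♙ ♙ ♙ ♙ ♙ ♙ ♙│2
1│♖ · ♗ ♕ ♔ ♗ ♘ ♖│1
  ─────────────────
  a b c d e f g h

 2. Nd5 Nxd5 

  a b c d e f g h
  ─────────────────
8│♜ ♞ ♝ ♛ ♚ ♝ · ♜│8
7│♟ ♟ ♟ ♟ ♟ ♟ ♟ ♟│7
6│· · · · · · · ·│6
5│· · · ♞ · · · ·│5
4│· · · · · · · ·│4
3│· · · · · · · ·│3
2│♙ ♙ ♙ ♙ ♙ ♙ ♙ ♙│2
1│♖ · ♗ ♕ ♔ ♗ ♘ ♖│1
  ─────────────────
  a b c d e f g h

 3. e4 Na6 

  a b c d e f g h
  ─────────────────
8│♜ · ♝ ♛ ♚ ♝ · ♜│8
7│♟ ♟ ♟ ♟ ♟ ♟ ♟ ♟│7
6│♞ · · · · · · ·│6
5│· · · ♞ · · · ·│5
4│· · · · ♙ · · ·│4
3│· · · · · · · ·│3
2│♙ ♙ ♙ ♙ · ♙ ♙ ♙│2
1│♖ · ♗ ♕ ♔ ♗ ♘ ♖│1
  ─────────────────
  a b c d e f g h



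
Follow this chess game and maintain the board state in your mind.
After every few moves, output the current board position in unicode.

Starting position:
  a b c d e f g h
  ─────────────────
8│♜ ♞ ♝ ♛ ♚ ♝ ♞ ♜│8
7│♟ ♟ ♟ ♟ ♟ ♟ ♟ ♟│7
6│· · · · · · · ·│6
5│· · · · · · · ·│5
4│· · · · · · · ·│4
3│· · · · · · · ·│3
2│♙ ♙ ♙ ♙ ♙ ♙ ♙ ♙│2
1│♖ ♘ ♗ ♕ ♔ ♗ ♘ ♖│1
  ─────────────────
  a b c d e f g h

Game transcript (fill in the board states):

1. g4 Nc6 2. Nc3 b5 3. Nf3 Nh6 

  a b c d e f g h
  ─────────────────
8│♜ · ♝ ♛ ♚ ♝ · ♜│8
7│♟ · ♟ ♟ ♟ ♟ ♟ ♟│7
6│· · ♞ · · · · ♞│6
5│· ♟ · · · · · ·│5
4│· · · · · · ♙ ·│4
3│· · ♘ · · ♘ · ·│3
2│♙ ♙ ♙ ♙ ♙ ♙ · ♙│2
1│♖ · ♗ ♕ ♔ ♗ · ♖│1
  ─────────────────
  a b c d e f g h

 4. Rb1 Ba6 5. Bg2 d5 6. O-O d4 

  a b c d e f g h
  ─────────────────
8│♜ · · ♛ ♚ ♝ · ♜│8
7│♟ · ♟ · ♟ ♟ ♟ ♟│7
6│♝ · ♞ · · · · ♞│6
5│· ♟ · · · · · ·│5
4│· · · ♟ · · ♙ ·│4
3│· · ♘ · · ♘ · ·│3
2│♙ ♙ ♙ ♙ ♙ ♙ ♗ ♙│2
1│· ♖ ♗ ♕ · ♖ ♔ ·│1
  ─────────────────
  a b c d e f g h

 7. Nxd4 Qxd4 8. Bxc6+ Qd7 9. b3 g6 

  a b c d e f g h
  ─────────────────
8│♜ · · · ♚ ♝ · ♜│8
7│♟ · ♟ ♛ ♟ ♟ · ♟│7
6│♝ · ♗ · · · ♟ ♞│6
5│· ♟ · · · · · ·│5
4│· · · · · · ♙ ·│4
3│· ♙ ♘ · · · · ·│3
2│♙ · ♙ ♙ ♙ ♙ · ♙│2
1│· ♖ ♗ ♕ · ♖ ♔ ·│1
  ─────────────────
  a b c d e f g h

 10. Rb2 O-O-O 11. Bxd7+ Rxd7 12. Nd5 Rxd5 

  a b c d e f g h
  ─────────────────
8│· · ♚ · · ♝ · ♜│8
7│♟ · ♟ · ♟ ♟ · ♟│7
6│♝ · · · · · ♟ ♞│6
5│· ♟ · ♜ · · · ·│5
4│· · · · · · ♙ ·│4
3│· ♙ · · · · · ·│3
2│♙ ♖ ♙ ♙ ♙ ♙ · ♙│2
1│· · ♗ ♕ · ♖ ♔ ·│1
  ─────────────────
  a b c d e f g h

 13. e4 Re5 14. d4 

  a b c d e f g h
  ─────────────────
8│· · ♚ · · ♝ · ♜│8
7│♟ · ♟ · ♟ ♟ · ♟│7
6│♝ · · · · · ♟ ♞│6
5│· ♟ · · ♜ · · ·│5
4│· · · ♙ ♙ · ♙ ·│4
3│· ♙ · · · · · ·│3
2│♙ ♖ ♙ · · ♙ · ♙│2
1│· · ♗ ♕ · ♖ ♔ ·│1
  ─────────────────
  a b c d e f g h


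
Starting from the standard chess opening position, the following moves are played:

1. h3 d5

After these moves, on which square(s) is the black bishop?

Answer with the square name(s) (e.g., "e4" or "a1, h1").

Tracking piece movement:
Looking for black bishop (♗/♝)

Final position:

  a b c d e f g h
  ─────────────────
8│♜ ♞ ♝ ♛ ♚ ♝ ♞ ♜│8
7│♟ ♟ ♟ · ♟ ♟ ♟ ♟│7
6│· · · · · · · ·│6
5│· · · ♟ · · · ·│5
4│· · · · · · · ·│4
3│· · · · · · · ♙│3
2│♙ ♙ ♙ ♙ ♙ ♙ ♙ ·│2
1│♖ ♘ ♗ ♕ ♔ ♗ ♘ ♖│1
  ─────────────────
  a b c d e f g h


c8, f8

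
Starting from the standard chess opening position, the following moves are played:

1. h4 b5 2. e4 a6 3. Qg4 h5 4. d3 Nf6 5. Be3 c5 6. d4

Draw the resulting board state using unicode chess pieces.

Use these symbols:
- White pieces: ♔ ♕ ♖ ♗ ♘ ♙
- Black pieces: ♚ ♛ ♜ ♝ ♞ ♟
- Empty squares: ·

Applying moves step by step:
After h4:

♜ ♞ ♝ ♛ ♚ ♝ ♞ ♜
♟ ♟ ♟ ♟ ♟ ♟ ♟ ♟
· · · · · · · ·
· · · · · · · ·
· · · · · · · ♙
· · · · · · · ·
♙ ♙ ♙ ♙ ♙ ♙ ♙ ·
♖ ♘ ♗ ♕ ♔ ♗ ♘ ♖


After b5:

♜ ♞ ♝ ♛ ♚ ♝ ♞ ♜
♟ · ♟ ♟ ♟ ♟ ♟ ♟
· · · · · · · ·
· ♟ · · · · · ·
· · · · · · · ♙
· · · · · · · ·
♙ ♙ ♙ ♙ ♙ ♙ ♙ ·
♖ ♘ ♗ ♕ ♔ ♗ ♘ ♖


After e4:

♜ ♞ ♝ ♛ ♚ ♝ ♞ ♜
♟ · ♟ ♟ ♟ ♟ ♟ ♟
· · · · · · · ·
· ♟ · · · · · ·
· · · · ♙ · · ♙
· · · · · · · ·
♙ ♙ ♙ ♙ · ♙ ♙ ·
♖ ♘ ♗ ♕ ♔ ♗ ♘ ♖


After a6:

♜ ♞ ♝ ♛ ♚ ♝ ♞ ♜
· · ♟ ♟ ♟ ♟ ♟ ♟
♟ · · · · · · ·
· ♟ · · · · · ·
· · · · ♙ · · ♙
· · · · · · · ·
♙ ♙ ♙ ♙ · ♙ ♙ ·
♖ ♘ ♗ ♕ ♔ ♗ ♘ ♖


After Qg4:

♜ ♞ ♝ ♛ ♚ ♝ ♞ ♜
· · ♟ ♟ ♟ ♟ ♟ ♟
♟ · · · · · · ·
· ♟ · · · · · ·
· · · · ♙ · ♕ ♙
· · · · · · · ·
♙ ♙ ♙ ♙ · ♙ ♙ ·
♖ ♘ ♗ · ♔ ♗ ♘ ♖


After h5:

♜ ♞ ♝ ♛ ♚ ♝ ♞ ♜
· · ♟ ♟ ♟ ♟ ♟ ·
♟ · · · · · · ·
· ♟ · · · · · ♟
· · · · ♙ · ♕ ♙
· · · · · · · ·
♙ ♙ ♙ ♙ · ♙ ♙ ·
♖ ♘ ♗ · ♔ ♗ ♘ ♖


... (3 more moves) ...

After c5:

♜ ♞ ♝ ♛ ♚ ♝ · ♜
· · · ♟ ♟ ♟ ♟ ·
♟ · · · · ♞ · ·
· ♟ ♟ · · · · ♟
· · · · ♙ · ♕ ♙
· · · ♙ ♗ · · ·
♙ ♙ ♙ · · ♙ ♙ ·
♖ ♘ · · ♔ ♗ ♘ ♖


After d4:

♜ ♞ ♝ ♛ ♚ ♝ · ♜
· · · ♟ ♟ ♟ ♟ ·
♟ · · · · ♞ · ·
· ♟ ♟ · · · · ♟
· · · ♙ ♙ · ♕ ♙
· · · · ♗ · · ·
♙ ♙ ♙ · · ♙ ♙ ·
♖ ♘ · · ♔ ♗ ♘ ♖



  a b c d e f g h
  ─────────────────
8│♜ ♞ ♝ ♛ ♚ ♝ · ♜│8
7│· · · ♟ ♟ ♟ ♟ ·│7
6│♟ · · · · ♞ · ·│6
5│· ♟ ♟ · · · · ♟│5
4│· · · ♙ ♙ · ♕ ♙│4
3│· · · · ♗ · · ·│3
2│♙ ♙ ♙ · · ♙ ♙ ·│2
1│♖ ♘ · · ♔ ♗ ♘ ♖│1
  ─────────────────
  a b c d e f g h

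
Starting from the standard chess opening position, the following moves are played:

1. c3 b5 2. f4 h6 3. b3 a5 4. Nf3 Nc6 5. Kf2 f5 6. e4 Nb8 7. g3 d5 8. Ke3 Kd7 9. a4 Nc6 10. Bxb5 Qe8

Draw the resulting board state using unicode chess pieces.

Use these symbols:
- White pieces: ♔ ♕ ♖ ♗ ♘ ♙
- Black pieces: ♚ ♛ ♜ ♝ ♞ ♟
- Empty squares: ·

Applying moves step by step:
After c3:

♜ ♞ ♝ ♛ ♚ ♝ ♞ ♜
♟ ♟ ♟ ♟ ♟ ♟ ♟ ♟
· · · · · · · ·
· · · · · · · ·
· · · · · · · ·
· · ♙ · · · · ·
♙ ♙ · ♙ ♙ ♙ ♙ ♙
♖ ♘ ♗ ♕ ♔ ♗ ♘ ♖


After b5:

♜ ♞ ♝ ♛ ♚ ♝ ♞ ♜
♟ · ♟ ♟ ♟ ♟ ♟ ♟
· · · · · · · ·
· ♟ · · · · · ·
· · · · · · · ·
· · ♙ · · · · ·
♙ ♙ · ♙ ♙ ♙ ♙ ♙
♖ ♘ ♗ ♕ ♔ ♗ ♘ ♖


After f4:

♜ ♞ ♝ ♛ ♚ ♝ ♞ ♜
♟ · ♟ ♟ ♟ ♟ ♟ ♟
· · · · · · · ·
· ♟ · · · · · ·
· · · · · ♙ · ·
· · ♙ · · · · ·
♙ ♙ · ♙ ♙ · ♙ ♙
♖ ♘ ♗ ♕ ♔ ♗ ♘ ♖


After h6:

♜ ♞ ♝ ♛ ♚ ♝ ♞ ♜
♟ · ♟ ♟ ♟ ♟ ♟ ·
· · · · · · · ♟
· ♟ · · · · · ·
· · · · · ♙ · ·
· · ♙ · · · · ·
♙ ♙ · ♙ ♙ · ♙ ♙
♖ ♘ ♗ ♕ ♔ ♗ ♘ ♖


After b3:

♜ ♞ ♝ ♛ ♚ ♝ ♞ ♜
♟ · ♟ ♟ ♟ ♟ ♟ ·
· · · · · · · ♟
· ♟ · · · · · ·
· · · · · ♙ · ·
· ♙ ♙ · · · · ·
♙ · · ♙ ♙ · ♙ ♙
♖ ♘ ♗ ♕ ♔ ♗ ♘ ♖


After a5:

♜ ♞ ♝ ♛ ♚ ♝ ♞ ♜
· · ♟ ♟ ♟ ♟ ♟ ·
· · · · · · · ♟
♟ ♟ · · · · · ·
· · · · · ♙ · ·
· ♙ ♙ · · · · ·
♙ · · ♙ ♙ · ♙ ♙
♖ ♘ ♗ ♕ ♔ ♗ ♘ ♖


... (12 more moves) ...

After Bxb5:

♜ · ♝ ♛ · ♝ ♞ ♜
· · ♟ ♚ ♟ · ♟ ·
· · ♞ · · · · ♟
♟ ♗ · ♟ · ♟ · ·
♙ · · · ♙ ♙ · ·
· ♙ ♙ · ♔ ♘ ♙ ·
· · · ♙ · · · ♙
♖ ♘ ♗ ♕ · · · ♖


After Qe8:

♜ · ♝ · ♛ ♝ ♞ ♜
· · ♟ ♚ ♟ · ♟ ·
· · ♞ · · · · ♟
♟ ♗ · ♟ · ♟ · ·
♙ · · · ♙ ♙ · ·
· ♙ ♙ · ♔ ♘ ♙ ·
· · · ♙ · · · ♙
♖ ♘ ♗ ♕ · · · ♖



  a b c d e f g h
  ─────────────────
8│♜ · ♝ · ♛ ♝ ♞ ♜│8
7│· · ♟ ♚ ♟ · ♟ ·│7
6│· · ♞ · · · · ♟│6
5│♟ ♗ · ♟ · ♟ · ·│5
4│♙ · · · ♙ ♙ · ·│4
3│· ♙ ♙ · ♔ ♘ ♙ ·│3
2│· · · ♙ · · · ♙│2
1│♖ ♘ ♗ ♕ · · · ♖│1
  ─────────────────
  a b c d e f g h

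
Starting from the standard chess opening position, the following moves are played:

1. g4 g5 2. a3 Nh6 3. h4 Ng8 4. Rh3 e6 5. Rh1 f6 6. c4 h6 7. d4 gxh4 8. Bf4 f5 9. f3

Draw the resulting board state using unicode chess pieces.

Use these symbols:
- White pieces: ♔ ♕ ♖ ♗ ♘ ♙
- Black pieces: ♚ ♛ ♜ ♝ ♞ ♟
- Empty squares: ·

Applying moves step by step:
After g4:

♜ ♞ ♝ ♛ ♚ ♝ ♞ ♜
♟ ♟ ♟ ♟ ♟ ♟ ♟ ♟
· · · · · · · ·
· · · · · · · ·
· · · · · · ♙ ·
· · · · · · · ·
♙ ♙ ♙ ♙ ♙ ♙ · ♙
♖ ♘ ♗ ♕ ♔ ♗ ♘ ♖


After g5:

♜ ♞ ♝ ♛ ♚ ♝ ♞ ♜
♟ ♟ ♟ ♟ ♟ ♟ · ♟
· · · · · · · ·
· · · · · · ♟ ·
· · · · · · ♙ ·
· · · · · · · ·
♙ ♙ ♙ ♙ ♙ ♙ · ♙
♖ ♘ ♗ ♕ ♔ ♗ ♘ ♖


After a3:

♜ ♞ ♝ ♛ ♚ ♝ ♞ ♜
♟ ♟ ♟ ♟ ♟ ♟ · ♟
· · · · · · · ·
· · · · · · ♟ ·
· · · · · · ♙ ·
♙ · · · · · · ·
· ♙ ♙ ♙ ♙ ♙ · ♙
♖ ♘ ♗ ♕ ♔ ♗ ♘ ♖


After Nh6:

♜ ♞ ♝ ♛ ♚ ♝ · ♜
♟ ♟ ♟ ♟ ♟ ♟ · ♟
· · · · · · · ♞
· · · · · · ♟ ·
· · · · · · ♙ ·
♙ · · · · · · ·
· ♙ ♙ ♙ ♙ ♙ · ♙
♖ ♘ ♗ ♕ ♔ ♗ ♘ ♖


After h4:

♜ ♞ ♝ ♛ ♚ ♝ · ♜
♟ ♟ ♟ ♟ ♟ ♟ · ♟
· · · · · · · ♞
· · · · · · ♟ ·
· · · · · · ♙ ♙
♙ · · · · · · ·
· ♙ ♙ ♙ ♙ ♙ · ·
♖ ♘ ♗ ♕ ♔ ♗ ♘ ♖


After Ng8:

♜ ♞ ♝ ♛ ♚ ♝ ♞ ♜
♟ ♟ ♟ ♟ ♟ ♟ · ♟
· · · · · · · ·
· · · · · · ♟ ·
· · · · · · ♙ ♙
♙ · · · · · · ·
· ♙ ♙ ♙ ♙ ♙ · ·
♖ ♘ ♗ ♕ ♔ ♗ ♘ ♖


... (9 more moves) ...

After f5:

♜ ♞ ♝ ♛ ♚ ♝ ♞ ♜
♟ ♟ ♟ ♟ · · · ·
· · · · ♟ · · ♟
· · · · · ♟ · ·
· · ♙ ♙ · ♗ ♙ ♟
♙ · · · · · · ·
· ♙ · · ♙ ♙ · ·
♖ ♘ · ♕ ♔ ♗ ♘ ♖


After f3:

♜ ♞ ♝ ♛ ♚ ♝ ♞ ♜
♟ ♟ ♟ ♟ · · · ·
· · · · ♟ · · ♟
· · · · · ♟ · ·
· · ♙ ♙ · ♗ ♙ ♟
♙ · · · · ♙ · ·
· ♙ · · ♙ · · ·
♖ ♘ · ♕ ♔ ♗ ♘ ♖



  a b c d e f g h
  ─────────────────
8│♜ ♞ ♝ ♛ ♚ ♝ ♞ ♜│8
7│♟ ♟ ♟ ♟ · · · ·│7
6│· · · · ♟ · · ♟│6
5│· · · · · ♟ · ·│5
4│· · ♙ ♙ · ♗ ♙ ♟│4
3│♙ · · · · ♙ · ·│3
2│· ♙ · · ♙ · · ·│2
1│♖ ♘ · ♕ ♔ ♗ ♘ ♖│1
  ─────────────────
  a b c d e f g h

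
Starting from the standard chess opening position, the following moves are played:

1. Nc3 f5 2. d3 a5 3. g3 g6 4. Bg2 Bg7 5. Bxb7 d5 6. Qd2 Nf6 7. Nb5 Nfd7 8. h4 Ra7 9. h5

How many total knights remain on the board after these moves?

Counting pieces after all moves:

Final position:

  a b c d e f g h
  ─────────────────
8│· ♞ ♝ ♛ ♚ · · ♜│8
7│♜ ♗ ♟ ♞ ♟ · ♝ ♟│7
6│· · · · · · ♟ ·│6
5│♟ ♘ · ♟ · ♟ · ♙│5
4│· · · · · · · ·│4
3│· · · ♙ · · ♙ ·│3
2│♙ ♙ ♙ ♕ ♙ ♙ · ·│2
1│♖ · ♗ · ♔ · ♘ ♖│1
  ─────────────────
  a b c d e f g h


4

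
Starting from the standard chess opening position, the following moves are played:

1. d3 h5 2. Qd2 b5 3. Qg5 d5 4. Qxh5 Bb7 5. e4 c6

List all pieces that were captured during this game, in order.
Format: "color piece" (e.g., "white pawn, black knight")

Tracking captures:
  Qxh5: captured black pawn

black pawn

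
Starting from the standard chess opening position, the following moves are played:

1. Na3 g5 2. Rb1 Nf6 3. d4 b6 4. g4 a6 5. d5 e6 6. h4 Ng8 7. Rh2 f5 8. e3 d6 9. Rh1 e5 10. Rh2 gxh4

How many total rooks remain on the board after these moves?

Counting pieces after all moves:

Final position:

  a b c d e f g h
  ─────────────────
8│♜ ♞ ♝ ♛ ♚ ♝ ♞ ♜│8
7│· · ♟ · · · · ♟│7
6│♟ ♟ · ♟ · · · ·│6
5│· · · ♙ ♟ ♟ · ·│5
4│· · · · · · ♙ ♟│4
3│♘ · · · ♙ · · ·│3
2│♙ ♙ ♙ · · ♙ · ♖│2
1│· ♖ ♗ ♕ ♔ ♗ ♘ ·│1
  ─────────────────
  a b c d e f g h


4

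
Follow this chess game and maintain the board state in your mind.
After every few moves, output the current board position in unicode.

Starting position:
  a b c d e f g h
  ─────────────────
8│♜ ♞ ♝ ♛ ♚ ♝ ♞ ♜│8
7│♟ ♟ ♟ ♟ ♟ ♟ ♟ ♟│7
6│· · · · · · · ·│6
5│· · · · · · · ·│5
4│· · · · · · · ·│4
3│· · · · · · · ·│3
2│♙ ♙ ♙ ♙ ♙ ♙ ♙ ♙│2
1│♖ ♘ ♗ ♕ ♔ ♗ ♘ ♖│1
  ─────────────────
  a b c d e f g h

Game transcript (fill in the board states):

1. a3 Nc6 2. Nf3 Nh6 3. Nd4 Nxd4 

  a b c d e f g h
  ─────────────────
8│♜ · ♝ ♛ ♚ ♝ · ♜│8
7│♟ ♟ ♟ ♟ ♟ ♟ ♟ ♟│7
6│· · · · · · · ♞│6
5│· · · · · · · ·│5
4│· · · ♞ · · · ·│4
3│♙ · · · · · · ·│3
2│· ♙ ♙ ♙ ♙ ♙ ♙ ♙│2
1│♖ ♘ ♗ ♕ ♔ ♗ · ♖│1
  ─────────────────
  a b c d e f g h

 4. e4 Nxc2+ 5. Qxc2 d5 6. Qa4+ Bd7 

  a b c d e f g h
  ─────────────────
8│♜ · · ♛ ♚ ♝ · ♜│8
7│♟ ♟ ♟ ♝ ♟ ♟ ♟ ♟│7
6│· · · · · · · ♞│6
5│· · · ♟ · · · ·│5
4│♕ · · · ♙ · · ·│4
3│♙ · · · · · · ·│3
2│· ♙ · ♙ · ♙ ♙ ♙│2
1│♖ ♘ ♗ · ♔ ♗ · ♖│1
  ─────────────────
  a b c d e f g h

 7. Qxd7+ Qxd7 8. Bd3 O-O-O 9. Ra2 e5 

  a b c d e f g h
  ─────────────────
8│· · ♚ ♜ · ♝ · ♜│8
7│♟ ♟ ♟ ♛ · ♟ ♟ ♟│7
6│· · · · · · · ♞│6
5│· · · ♟ ♟ · · ·│5
4│· · · · ♙ · · ·│4
3│♙ · · ♗ · · · ·│3
2│♖ ♙ · ♙ · ♙ ♙ ♙│2
1│· ♘ ♗ · ♔ · · ♖│1
  ─────────────────
  a b c d e f g h

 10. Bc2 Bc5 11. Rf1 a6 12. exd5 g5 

  a b c d e f g h
  ─────────────────
8│· · ♚ ♜ · · · ♜│8
7│· ♟ ♟ ♛ · ♟ · ♟│7
6│♟ · · · · · · ♞│6
5│· · ♝ ♙ ♟ · ♟ ·│5
4│· · · · · · · ·│4
3│♙ · · · · · · ·│3
2│♖ ♙ ♗ ♙ · ♙ ♙ ♙│2
1│· ♘ ♗ · ♔ ♖ · ·│1
  ─────────────────
  a b c d e f g h

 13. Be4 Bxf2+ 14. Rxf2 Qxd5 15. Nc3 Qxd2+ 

  a b c d e f g h
  ─────────────────
8│· · ♚ ♜ · · · ♜│8
7│· ♟ ♟ · · ♟ · ♟│7
6│♟ · · · · · · ♞│6
5│· · · · ♟ · ♟ ·│5
4│· · · · ♗ · · ·│4
3│♙ · ♘ · · · · ·│3
2│♖ ♙ · ♛ · ♖ ♙ ♙│2
1│· · ♗ · ♔ · · ·│1
  ─────────────────
  a b c d e f g h

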